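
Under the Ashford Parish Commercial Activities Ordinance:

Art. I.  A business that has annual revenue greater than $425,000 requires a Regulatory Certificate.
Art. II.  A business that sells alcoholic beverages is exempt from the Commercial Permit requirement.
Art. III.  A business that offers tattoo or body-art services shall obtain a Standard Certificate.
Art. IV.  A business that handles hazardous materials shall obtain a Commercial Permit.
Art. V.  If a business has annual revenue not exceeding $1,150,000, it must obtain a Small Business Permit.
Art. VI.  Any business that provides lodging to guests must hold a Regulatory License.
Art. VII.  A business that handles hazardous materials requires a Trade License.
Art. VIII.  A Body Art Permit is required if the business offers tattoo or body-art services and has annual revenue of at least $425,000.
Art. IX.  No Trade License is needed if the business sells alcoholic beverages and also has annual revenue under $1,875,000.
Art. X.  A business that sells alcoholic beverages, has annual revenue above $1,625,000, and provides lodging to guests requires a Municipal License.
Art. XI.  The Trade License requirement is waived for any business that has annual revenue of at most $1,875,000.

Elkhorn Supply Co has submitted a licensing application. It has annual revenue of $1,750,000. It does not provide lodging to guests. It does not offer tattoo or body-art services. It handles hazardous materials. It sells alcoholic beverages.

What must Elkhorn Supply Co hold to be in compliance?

Art. I. revenue $1,750,000 > $425,000 → Regulatory Certificate required.
Art. II. sells alcoholic beverages → exempt from Commercial Permit.
Art. III. does not offer tattoo or body-art services → Standard Certificate not required.
Art. IV. handles hazardous materials → Commercial Permit required.
Art. V. revenue $1,750,000 > $1,150,000 → Small Business Permit not required.
Art. VI. does not provide lodging to guests → Regulatory License not required.
Art. VII. handles hazardous materials → Trade License required.
Art. VIII. does not offer tattoo or body-art services; revenue $1,750,000 ≥ $425,000 → Body Art Permit not required.
Art. IX. sells alcoholic beverages; revenue $1,750,000 < $1,875,000 → exempt from Trade License.
Art. X. sells alcoholic beverages; revenue $1,750,000 > $1,625,000; does not provide lodging to guests → Municipal License not required.
Art. XI. revenue $1,750,000 ≤ $1,875,000 → exempt from Trade License.

Regulatory Certificate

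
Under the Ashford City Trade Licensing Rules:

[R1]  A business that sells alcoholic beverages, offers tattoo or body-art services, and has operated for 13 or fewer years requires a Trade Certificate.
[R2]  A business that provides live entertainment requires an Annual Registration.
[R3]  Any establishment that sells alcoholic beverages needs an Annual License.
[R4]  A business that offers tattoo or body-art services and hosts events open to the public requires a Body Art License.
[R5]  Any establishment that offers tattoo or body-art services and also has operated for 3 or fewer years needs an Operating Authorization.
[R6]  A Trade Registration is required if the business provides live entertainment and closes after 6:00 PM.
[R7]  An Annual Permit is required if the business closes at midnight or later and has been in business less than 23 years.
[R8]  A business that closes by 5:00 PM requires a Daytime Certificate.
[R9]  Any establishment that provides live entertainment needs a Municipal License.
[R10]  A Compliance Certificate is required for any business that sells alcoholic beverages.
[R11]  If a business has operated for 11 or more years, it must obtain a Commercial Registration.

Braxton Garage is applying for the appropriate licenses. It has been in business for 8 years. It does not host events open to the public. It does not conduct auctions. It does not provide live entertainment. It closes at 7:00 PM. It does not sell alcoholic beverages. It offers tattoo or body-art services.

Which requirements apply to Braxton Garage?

None

[R1] does not sell alcoholic beverages; offers tattoo or body-art services; years in business 8 ≤ 13 → Trade Certificate not required.
[R2] does not provide live entertainment → Annual Registration not required.
[R3] does not sell alcoholic beverages → Annual License not required.
[R4] offers tattoo or body-art services; does not host events open to the public → Body Art License not required.
[R5] offers tattoo or body-art services; years in business 8 > 3 → Operating Authorization not required.
[R6] does not provide live entertainment; closes 7:00 PM, after 6:00 PM → Trade Registration not required.
[R7] closes 7:00 PM, at/before midnight; years in business 8 < 23 → Annual Permit not required.
[R8] closes 7:00 PM, after 5:00 PM → Daytime Certificate not required.
[R9] does not provide live entertainment → Municipal License not required.
[R10] does not sell alcoholic beverages → Compliance Certificate not required.
[R11] years in business 8 < 11 → Commercial Registration not required.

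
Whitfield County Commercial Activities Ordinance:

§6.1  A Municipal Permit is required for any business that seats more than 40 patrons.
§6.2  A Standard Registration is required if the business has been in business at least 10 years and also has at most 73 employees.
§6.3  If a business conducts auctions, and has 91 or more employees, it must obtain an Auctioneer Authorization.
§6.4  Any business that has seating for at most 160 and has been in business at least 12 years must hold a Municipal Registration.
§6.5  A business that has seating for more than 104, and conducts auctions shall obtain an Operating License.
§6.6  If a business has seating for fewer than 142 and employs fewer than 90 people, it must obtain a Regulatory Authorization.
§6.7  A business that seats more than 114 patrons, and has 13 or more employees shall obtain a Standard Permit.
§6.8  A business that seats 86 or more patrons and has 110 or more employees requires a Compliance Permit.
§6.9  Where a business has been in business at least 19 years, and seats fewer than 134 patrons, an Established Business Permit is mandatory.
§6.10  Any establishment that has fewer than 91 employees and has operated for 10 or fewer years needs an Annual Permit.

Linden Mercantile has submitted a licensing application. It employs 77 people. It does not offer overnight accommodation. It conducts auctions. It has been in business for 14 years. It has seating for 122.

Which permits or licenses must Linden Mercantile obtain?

§6.1 seating 122 > 40 → Municipal Permit required.
§6.2 years in business 14 ≥ 10; employees 77 > 73 → Standard Registration not required.
§6.3 conducts auctions; employees 77 < 91 → Auctioneer Authorization not required.
§6.4 seating 122 ≤ 160; years in business 14 ≥ 12 → Municipal Registration required.
§6.5 seating 122 > 104; conducts auctions → Operating License required.
§6.6 seating 122 < 142; employees 77 < 90 → Regulatory Authorization required.
§6.7 seating 122 > 114; employees 77 ≥ 13 → Standard Permit required.
§6.8 seating 122 ≥ 86; employees 77 < 110 → Compliance Permit not required.
§6.9 years in business 14 < 19; seating 122 < 134 → Established Business Permit not required.
§6.10 employees 77 < 91; years in business 14 > 10 → Annual Permit not required.

Municipal Permit, Municipal Registration, Operating License, Regulatory Authorization, Standard Permit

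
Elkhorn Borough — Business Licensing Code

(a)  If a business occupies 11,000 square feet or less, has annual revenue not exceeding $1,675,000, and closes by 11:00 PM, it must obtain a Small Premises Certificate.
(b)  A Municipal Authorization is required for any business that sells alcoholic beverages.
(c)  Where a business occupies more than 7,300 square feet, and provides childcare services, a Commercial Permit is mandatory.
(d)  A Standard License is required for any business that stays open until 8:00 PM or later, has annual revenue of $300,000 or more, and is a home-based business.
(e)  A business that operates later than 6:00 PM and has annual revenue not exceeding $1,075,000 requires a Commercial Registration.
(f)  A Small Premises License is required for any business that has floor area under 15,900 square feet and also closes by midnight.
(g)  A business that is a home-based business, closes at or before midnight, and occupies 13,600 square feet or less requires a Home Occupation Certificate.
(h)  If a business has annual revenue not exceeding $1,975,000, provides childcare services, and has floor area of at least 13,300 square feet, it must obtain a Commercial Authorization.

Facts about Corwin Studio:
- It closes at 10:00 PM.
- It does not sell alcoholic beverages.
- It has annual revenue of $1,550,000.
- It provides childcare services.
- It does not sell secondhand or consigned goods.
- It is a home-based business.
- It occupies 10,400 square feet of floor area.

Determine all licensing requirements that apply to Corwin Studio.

(a) floor area 10,400 square feet ≤ 11,000 square feet; revenue $1,550,000 ≤ $1,675,000; closes 10:00 PM, at/before 11:00 PM → Small Premises Certificate required.
(b) does not sell alcoholic beverages → Municipal Authorization not required.
(c) floor area 10,400 square feet > 7,300 square feet; provides childcare services → Commercial Permit required.
(d) closes 10:00 PM, after 8:00 PM; revenue $1,550,000 ≥ $300,000; is a home-based business → Standard License required.
(e) closes 10:00 PM, after 6:00 PM; revenue $1,550,000 > $1,075,000 → Commercial Registration not required.
(f) floor area 10,400 square feet < 15,900 square feet; closes 10:00 PM, at/before midnight → Small Premises License required.
(g) is a home-based business; closes 10:00 PM, at/before midnight; floor area 10,400 square feet ≤ 13,600 square feet → Home Occupation Certificate required.
(h) revenue $1,550,000 ≤ $1,975,000; provides childcare services; floor area 10,400 square feet < 13,300 square feet → Commercial Authorization not required.

Commercial Permit, Home Occupation Certificate, Small Premises Certificate, Small Premises License, Standard License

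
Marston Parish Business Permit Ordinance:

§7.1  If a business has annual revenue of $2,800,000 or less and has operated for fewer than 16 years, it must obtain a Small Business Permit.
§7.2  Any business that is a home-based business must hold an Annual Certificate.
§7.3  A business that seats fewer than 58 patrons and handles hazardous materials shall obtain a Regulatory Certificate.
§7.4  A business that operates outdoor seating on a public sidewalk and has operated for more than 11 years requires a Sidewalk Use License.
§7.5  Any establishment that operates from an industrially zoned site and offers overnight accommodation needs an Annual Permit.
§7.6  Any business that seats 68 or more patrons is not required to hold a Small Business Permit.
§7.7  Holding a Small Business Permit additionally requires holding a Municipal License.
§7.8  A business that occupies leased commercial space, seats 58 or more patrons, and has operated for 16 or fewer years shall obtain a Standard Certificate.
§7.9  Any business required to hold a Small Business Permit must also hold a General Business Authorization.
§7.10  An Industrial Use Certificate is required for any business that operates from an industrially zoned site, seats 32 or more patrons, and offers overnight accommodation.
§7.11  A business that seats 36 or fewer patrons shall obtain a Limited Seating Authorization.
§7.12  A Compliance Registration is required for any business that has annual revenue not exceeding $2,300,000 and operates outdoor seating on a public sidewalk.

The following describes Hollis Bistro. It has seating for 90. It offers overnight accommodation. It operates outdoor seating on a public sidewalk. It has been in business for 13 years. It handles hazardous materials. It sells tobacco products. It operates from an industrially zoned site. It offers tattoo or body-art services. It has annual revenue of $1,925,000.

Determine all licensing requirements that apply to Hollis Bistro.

Annual Permit, Compliance Registration, Industrial Use Certificate, Sidewalk Use License

§7.1 revenue $1,925,000 ≤ $2,800,000; years in business 13 < 16 → Small Business Permit required.
§7.2 operates from an industrially zoned site (not: is a home-based business) → Annual Certificate not required.
§7.3 seating 90 ≥ 58; handles hazardous materials → Regulatory Certificate not required.
§7.4 operates outdoor seating on a public sidewalk; years in business 13 > 11 → Sidewalk Use License required.
§7.5 operates from an industrially zoned site; offers overnight accommodation → Annual Permit required.
§7.6 seating 90 ≥ 68 → exempt from Small Business Permit.
§7.7 Small Business Permit is not required → no effect.
§7.8 operates from an industrially zoned site (not: occupies leased commercial space); seating 90 ≥ 58; years in business 13 ≤ 16 → Standard Certificate not required.
§7.9 Small Business Permit is not required → no effect.
§7.10 operates from an industrially zoned site; seating 90 ≥ 32; offers overnight accommodation → Industrial Use Certificate required.
§7.11 seating 90 > 36 → Limited Seating Authorization not required.
§7.12 revenue $1,925,000 ≤ $2,300,000; operates outdoor seating on a public sidewalk → Compliance Registration required.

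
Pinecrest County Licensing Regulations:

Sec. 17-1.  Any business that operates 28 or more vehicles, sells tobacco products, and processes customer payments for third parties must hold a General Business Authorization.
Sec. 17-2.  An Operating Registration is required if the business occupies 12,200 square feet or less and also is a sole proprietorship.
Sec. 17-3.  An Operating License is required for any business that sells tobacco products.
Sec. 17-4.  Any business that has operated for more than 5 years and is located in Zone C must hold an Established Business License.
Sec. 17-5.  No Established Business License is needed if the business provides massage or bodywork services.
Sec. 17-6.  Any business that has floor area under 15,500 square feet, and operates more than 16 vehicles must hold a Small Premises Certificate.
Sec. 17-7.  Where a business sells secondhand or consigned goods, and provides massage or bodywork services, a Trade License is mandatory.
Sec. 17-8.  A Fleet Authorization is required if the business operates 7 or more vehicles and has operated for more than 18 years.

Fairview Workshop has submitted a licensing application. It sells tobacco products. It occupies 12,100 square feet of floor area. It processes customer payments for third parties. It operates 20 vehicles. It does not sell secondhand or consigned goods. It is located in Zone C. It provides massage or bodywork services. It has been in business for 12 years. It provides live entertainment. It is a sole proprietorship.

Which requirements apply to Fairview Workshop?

Operating License, Operating Registration, Small Premises Certificate

Sec. 17-1. vehicles 20 < 28; sells tobacco products; processes customer payments for third parties → General Business Authorization not required.
Sec. 17-2. floor area 12,100 square feet ≤ 12,200 square feet; is a sole proprietorship → Operating Registration required.
Sec. 17-3. sells tobacco products → Operating License required.
Sec. 17-4. years in business 12 > 5; is located in Zone C → Established Business License required.
Sec. 17-5. provides massage or bodywork services → exempt from Established Business License.
Sec. 17-6. floor area 12,100 square feet < 15,500 square feet; vehicles 20 > 16 → Small Premises Certificate required.
Sec. 17-7. does not sell secondhand or consigned goods; provides massage or bodywork services → Trade License not required.
Sec. 17-8. vehicles 20 ≥ 7; years in business 12 ≤ 18 → Fleet Authorization not required.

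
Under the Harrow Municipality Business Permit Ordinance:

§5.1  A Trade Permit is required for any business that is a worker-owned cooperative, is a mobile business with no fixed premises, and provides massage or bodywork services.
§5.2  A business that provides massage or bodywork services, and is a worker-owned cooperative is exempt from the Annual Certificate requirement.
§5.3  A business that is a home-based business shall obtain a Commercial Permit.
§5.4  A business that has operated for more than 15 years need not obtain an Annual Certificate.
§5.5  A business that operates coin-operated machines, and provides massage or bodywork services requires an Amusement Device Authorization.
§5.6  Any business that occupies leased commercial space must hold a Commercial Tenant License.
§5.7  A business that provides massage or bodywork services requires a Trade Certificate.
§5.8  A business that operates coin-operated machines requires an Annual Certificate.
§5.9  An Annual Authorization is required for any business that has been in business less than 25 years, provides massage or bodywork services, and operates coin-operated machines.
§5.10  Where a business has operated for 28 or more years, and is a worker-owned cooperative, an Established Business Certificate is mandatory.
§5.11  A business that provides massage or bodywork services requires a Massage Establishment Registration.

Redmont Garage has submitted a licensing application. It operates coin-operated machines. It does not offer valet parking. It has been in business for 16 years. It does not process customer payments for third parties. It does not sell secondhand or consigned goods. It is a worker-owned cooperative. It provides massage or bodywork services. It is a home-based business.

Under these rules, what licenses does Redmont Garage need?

§5.1 is a worker-owned cooperative; is a home-based business (not: is a mobile business with no fixed premises); provides massage or bodywork services → Trade Permit not required.
§5.2 provides massage or bodywork services; is a worker-owned cooperative → exempt from Annual Certificate.
§5.3 is a home-based business → Commercial Permit required.
§5.4 years in business 16 > 15 → exempt from Annual Certificate.
§5.5 operates coin-operated machines; provides massage or bodywork services → Amusement Device Authorization required.
§5.6 is a home-based business (not: occupies leased commercial space) → Commercial Tenant License not required.
§5.7 provides massage or bodywork services → Trade Certificate required.
§5.8 operates coin-operated machines → Annual Certificate required.
§5.9 years in business 16 < 25; provides massage or bodywork services; operates coin-operated machines → Annual Authorization required.
§5.10 years in business 16 < 28; is a worker-owned cooperative → Established Business Certificate not required.
§5.11 provides massage or bodywork services → Massage Establishment Registration required.

Amusement Device Authorization, Annual Authorization, Commercial Permit, Massage Establishment Registration, Trade Certificate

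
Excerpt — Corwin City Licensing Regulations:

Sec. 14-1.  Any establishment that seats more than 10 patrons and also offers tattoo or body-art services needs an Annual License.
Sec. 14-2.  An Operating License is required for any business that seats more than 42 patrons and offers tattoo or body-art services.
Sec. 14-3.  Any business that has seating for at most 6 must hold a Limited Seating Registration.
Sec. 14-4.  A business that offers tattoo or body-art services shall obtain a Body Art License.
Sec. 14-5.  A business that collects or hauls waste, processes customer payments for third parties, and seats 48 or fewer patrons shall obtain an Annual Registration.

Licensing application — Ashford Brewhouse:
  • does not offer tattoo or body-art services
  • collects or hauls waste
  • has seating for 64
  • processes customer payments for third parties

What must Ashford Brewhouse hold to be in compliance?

Sec. 14-1. seating 64 > 10; does not offer tattoo or body-art services → Annual License not required.
Sec. 14-2. seating 64 > 42; does not offer tattoo or body-art services → Operating License not required.
Sec. 14-3. seating 64 > 6 → Limited Seating Registration not required.
Sec. 14-4. does not offer tattoo or body-art services → Body Art License not required.
Sec. 14-5. collects or hauls waste; processes customer payments for third parties; seating 64 > 48 → Annual Registration not required.

None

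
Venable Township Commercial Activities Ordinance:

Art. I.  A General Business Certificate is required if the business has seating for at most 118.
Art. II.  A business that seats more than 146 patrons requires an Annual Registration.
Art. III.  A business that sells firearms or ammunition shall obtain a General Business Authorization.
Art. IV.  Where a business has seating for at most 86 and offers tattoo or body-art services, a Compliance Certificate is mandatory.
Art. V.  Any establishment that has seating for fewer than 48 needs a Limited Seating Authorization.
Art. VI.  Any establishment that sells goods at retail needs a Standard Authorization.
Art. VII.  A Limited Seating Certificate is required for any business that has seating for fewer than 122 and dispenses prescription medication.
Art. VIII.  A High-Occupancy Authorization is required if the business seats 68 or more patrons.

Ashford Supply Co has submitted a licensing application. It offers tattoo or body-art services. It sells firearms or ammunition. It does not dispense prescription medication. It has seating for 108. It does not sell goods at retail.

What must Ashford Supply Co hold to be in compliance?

General Business Authorization, General Business Certificate, High-Occupancy Authorization

Art. I. seating 108 ≤ 118 → General Business Certificate required.
Art. II. seating 108 ≤ 146 → Annual Registration not required.
Art. III. sells firearms or ammunition → General Business Authorization required.
Art. IV. seating 108 > 86; offers tattoo or body-art services → Compliance Certificate not required.
Art. V. seating 108 ≥ 48 → Limited Seating Authorization not required.
Art. VI. does not sell goods at retail → Standard Authorization not required.
Art. VII. seating 108 < 122; does not dispense prescription medication → Limited Seating Certificate not required.
Art. VIII. seating 108 ≥ 68 → High-Occupancy Authorization required.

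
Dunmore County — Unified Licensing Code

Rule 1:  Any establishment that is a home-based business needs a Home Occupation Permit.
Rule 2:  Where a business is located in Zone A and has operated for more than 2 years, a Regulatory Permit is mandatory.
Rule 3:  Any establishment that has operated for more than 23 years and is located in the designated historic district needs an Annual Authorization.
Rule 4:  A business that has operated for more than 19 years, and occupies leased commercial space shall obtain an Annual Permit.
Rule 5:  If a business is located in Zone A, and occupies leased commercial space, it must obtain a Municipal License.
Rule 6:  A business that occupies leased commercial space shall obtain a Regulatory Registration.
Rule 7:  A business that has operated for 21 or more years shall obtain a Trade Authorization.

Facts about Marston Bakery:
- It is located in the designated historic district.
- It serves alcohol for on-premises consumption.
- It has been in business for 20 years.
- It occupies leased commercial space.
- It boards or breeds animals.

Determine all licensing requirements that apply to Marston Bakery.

Rule 1: occupies leased commercial space (not: is a home-based business) → Home Occupation Permit not required.
Rule 2: is located in the designated historic district (not: is located in Zone A); years in business 20 > 2 → Regulatory Permit not required.
Rule 3: years in business 20 ≤ 23; is located in the designated historic district → Annual Authorization not required.
Rule 4: years in business 20 > 19; occupies leased commercial space → Annual Permit required.
Rule 5: is located in the designated historic district (not: is located in Zone A); occupies leased commercial space → Municipal License not required.
Rule 6: occupies leased commercial space → Regulatory Registration required.
Rule 7: years in business 20 < 21 → Trade Authorization not required.

Annual Permit, Regulatory Registration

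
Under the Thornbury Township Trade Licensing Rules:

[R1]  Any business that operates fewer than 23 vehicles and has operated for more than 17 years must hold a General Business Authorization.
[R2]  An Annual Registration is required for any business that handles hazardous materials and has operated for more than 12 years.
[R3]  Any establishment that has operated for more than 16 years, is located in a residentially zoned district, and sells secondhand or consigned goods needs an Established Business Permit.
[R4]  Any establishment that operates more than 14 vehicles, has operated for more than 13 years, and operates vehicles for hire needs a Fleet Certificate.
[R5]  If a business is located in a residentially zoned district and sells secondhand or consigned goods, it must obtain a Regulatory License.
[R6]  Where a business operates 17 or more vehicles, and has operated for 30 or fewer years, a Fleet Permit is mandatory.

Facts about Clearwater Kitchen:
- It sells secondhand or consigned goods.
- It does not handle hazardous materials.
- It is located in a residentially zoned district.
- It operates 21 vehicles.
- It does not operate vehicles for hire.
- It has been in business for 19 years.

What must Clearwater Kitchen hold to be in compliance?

[R1] vehicles 21 < 23; years in business 19 > 17 → General Business Authorization required.
[R2] does not handle hazardous materials; years in business 19 > 12 → Annual Registration not required.
[R3] years in business 19 > 16; is located in a residentially zoned district; sells secondhand or consigned goods → Established Business Permit required.
[R4] vehicles 21 > 14; years in business 19 > 13; does not operate vehicles for hire → Fleet Certificate not required.
[R5] is located in a residentially zoned district; sells secondhand or consigned goods → Regulatory License required.
[R6] vehicles 21 ≥ 17; years in business 19 ≤ 30 → Fleet Permit required.

Established Business Permit, Fleet Permit, General Business Authorization, Regulatory License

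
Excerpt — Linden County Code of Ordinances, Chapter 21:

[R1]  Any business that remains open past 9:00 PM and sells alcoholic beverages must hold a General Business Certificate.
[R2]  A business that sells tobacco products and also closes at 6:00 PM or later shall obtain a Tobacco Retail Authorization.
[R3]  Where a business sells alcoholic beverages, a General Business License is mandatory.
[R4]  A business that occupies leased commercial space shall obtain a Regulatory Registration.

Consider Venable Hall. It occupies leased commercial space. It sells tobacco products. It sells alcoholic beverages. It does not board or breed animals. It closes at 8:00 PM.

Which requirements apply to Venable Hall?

General Business License, Regulatory Registration, Tobacco Retail Authorization

[R1] closes 8:00 PM, at/before 9:00 PM; sells alcoholic beverages → General Business Certificate not required.
[R2] sells tobacco products; closes 8:00 PM, after 6:00 PM → Tobacco Retail Authorization required.
[R3] sells alcoholic beverages → General Business License required.
[R4] occupies leased commercial space → Regulatory Registration required.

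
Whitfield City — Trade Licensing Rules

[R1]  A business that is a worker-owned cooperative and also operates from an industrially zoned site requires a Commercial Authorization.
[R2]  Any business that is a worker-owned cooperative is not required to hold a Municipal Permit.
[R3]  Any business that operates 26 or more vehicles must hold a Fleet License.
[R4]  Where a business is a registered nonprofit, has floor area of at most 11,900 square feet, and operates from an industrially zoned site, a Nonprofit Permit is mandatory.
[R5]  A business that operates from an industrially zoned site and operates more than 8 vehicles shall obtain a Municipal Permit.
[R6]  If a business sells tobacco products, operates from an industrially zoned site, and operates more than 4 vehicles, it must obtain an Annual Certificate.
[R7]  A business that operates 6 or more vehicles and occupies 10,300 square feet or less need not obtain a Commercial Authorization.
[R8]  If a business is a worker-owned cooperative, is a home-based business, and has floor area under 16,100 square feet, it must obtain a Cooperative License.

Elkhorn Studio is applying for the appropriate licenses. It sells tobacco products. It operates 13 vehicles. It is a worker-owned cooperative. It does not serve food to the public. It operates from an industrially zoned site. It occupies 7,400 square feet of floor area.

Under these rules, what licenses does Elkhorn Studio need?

[R1] is a worker-owned cooperative; operates from an industrially zoned site → Commercial Authorization required.
[R2] is a worker-owned cooperative → exempt from Municipal Permit.
[R3] vehicles 13 < 26 → Fleet License not required.
[R4] is a worker-owned cooperative (not: is a registered nonprofit); floor area 7,400 square feet ≤ 11,900 square feet; operates from an industrially zoned site → Nonprofit Permit not required.
[R5] operates from an industrially zoned site; vehicles 13 > 8 → Municipal Permit required.
[R6] sells tobacco products; operates from an industrially zoned site; vehicles 13 > 4 → Annual Certificate required.
[R7] vehicles 13 ≥ 6; floor area 7,400 square feet ≤ 10,300 square feet → exempt from Commercial Authorization.
[R8] is a worker-owned cooperative; operates from an industrially zoned site (not: is a home-based business); floor area 7,400 square feet < 16,100 square feet → Cooperative License not required.

Annual Certificate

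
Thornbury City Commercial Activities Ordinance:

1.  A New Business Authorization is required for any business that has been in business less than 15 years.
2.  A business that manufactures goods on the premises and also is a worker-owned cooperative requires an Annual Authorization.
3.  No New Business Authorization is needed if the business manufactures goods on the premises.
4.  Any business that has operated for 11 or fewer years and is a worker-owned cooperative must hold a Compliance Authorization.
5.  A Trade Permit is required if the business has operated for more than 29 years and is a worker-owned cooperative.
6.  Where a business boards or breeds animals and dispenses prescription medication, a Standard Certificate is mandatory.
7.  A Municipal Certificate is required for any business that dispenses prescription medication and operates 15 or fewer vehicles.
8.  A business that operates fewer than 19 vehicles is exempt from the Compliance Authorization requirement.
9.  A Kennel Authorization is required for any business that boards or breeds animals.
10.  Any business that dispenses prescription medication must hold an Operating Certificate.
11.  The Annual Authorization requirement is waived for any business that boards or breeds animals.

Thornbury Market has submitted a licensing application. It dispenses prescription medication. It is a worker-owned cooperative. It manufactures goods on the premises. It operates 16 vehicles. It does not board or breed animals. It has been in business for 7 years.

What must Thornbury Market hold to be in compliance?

Annual Authorization, Operating Certificate

1. years in business 7 < 15 → New Business Authorization required.
2. manufactures goods on the premises; is a worker-owned cooperative → Annual Authorization required.
3. manufactures goods on the premises → exempt from New Business Authorization.
4. years in business 7 ≤ 11; is a worker-owned cooperative → Compliance Authorization required.
5. years in business 7 ≤ 29; is a worker-owned cooperative → Trade Permit not required.
6. does not board or breed animals; dispenses prescription medication → Standard Certificate not required.
7. dispenses prescription medication; vehicles 16 > 15 → Municipal Certificate not required.
8. vehicles 16 < 19 → exempt from Compliance Authorization.
9. does not board or breed animals → Kennel Authorization not required.
10. dispenses prescription medication → Operating Certificate required.
11. does not board or breed animals → Annual Authorization exemption does not apply.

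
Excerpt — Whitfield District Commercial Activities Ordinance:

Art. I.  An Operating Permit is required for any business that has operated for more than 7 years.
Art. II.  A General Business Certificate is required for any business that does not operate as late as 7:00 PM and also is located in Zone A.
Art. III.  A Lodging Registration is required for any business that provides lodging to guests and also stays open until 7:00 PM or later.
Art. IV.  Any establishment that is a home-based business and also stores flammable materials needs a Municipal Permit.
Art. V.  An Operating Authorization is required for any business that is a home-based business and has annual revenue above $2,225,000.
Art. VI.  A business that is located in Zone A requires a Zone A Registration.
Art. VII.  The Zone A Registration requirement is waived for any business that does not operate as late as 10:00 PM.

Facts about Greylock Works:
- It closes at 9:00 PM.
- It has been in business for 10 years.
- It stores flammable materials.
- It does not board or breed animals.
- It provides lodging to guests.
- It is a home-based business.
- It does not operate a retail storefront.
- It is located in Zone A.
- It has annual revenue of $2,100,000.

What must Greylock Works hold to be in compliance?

Lodging Registration, Municipal Permit, Operating Permit

Art. I. years in business 10 > 7 → Operating Permit required.
Art. II. closes 9:00 PM, after 7:00 PM; is located in Zone A → General Business Certificate not required.
Art. III. provides lodging to guests; closes 9:00 PM, after 7:00 PM → Lodging Registration required.
Art. IV. is a home-based business; stores flammable materials → Municipal Permit required.
Art. V. is a home-based business; revenue $2,100,000 ≤ $2,225,000 → Operating Authorization not required.
Art. VI. is located in Zone A → Zone A Registration required.
Art. VII. closes 9:00 PM, at/before 10:00 PM → exempt from Zone A Registration.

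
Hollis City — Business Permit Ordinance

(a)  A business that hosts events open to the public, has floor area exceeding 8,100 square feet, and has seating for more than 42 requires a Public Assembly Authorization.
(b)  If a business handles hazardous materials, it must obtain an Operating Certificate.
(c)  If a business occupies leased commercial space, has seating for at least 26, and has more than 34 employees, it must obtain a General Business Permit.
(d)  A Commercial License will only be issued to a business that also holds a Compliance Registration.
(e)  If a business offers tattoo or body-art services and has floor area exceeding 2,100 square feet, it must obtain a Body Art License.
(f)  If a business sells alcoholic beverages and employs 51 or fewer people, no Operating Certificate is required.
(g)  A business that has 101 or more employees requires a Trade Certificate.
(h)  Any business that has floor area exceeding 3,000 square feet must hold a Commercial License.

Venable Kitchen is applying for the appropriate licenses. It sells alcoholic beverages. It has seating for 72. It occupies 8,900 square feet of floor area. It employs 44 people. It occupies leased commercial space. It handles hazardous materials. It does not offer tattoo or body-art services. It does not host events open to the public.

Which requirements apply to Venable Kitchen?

Commercial License, Compliance Registration, General Business Permit

(a) does not host events open to the public; floor area 8,900 square feet > 8,100 square feet; seating 72 > 42 → Public Assembly Authorization not required.
(b) handles hazardous materials → Operating Certificate required.
(c) occupies leased commercial space; seating 72 ≥ 26; employees 44 > 34 → General Business Permit required.
(d) Commercial License is required → Compliance Registration also required.
(e) does not offer tattoo or body-art services; floor area 8,900 square feet > 2,100 square feet → Body Art License not required.
(f) sells alcoholic beverages; employees 44 ≤ 51 → exempt from Operating Certificate.
(g) employees 44 < 101 → Trade Certificate not required.
(h) floor area 8,900 square feet > 3,000 square feet → Commercial License required.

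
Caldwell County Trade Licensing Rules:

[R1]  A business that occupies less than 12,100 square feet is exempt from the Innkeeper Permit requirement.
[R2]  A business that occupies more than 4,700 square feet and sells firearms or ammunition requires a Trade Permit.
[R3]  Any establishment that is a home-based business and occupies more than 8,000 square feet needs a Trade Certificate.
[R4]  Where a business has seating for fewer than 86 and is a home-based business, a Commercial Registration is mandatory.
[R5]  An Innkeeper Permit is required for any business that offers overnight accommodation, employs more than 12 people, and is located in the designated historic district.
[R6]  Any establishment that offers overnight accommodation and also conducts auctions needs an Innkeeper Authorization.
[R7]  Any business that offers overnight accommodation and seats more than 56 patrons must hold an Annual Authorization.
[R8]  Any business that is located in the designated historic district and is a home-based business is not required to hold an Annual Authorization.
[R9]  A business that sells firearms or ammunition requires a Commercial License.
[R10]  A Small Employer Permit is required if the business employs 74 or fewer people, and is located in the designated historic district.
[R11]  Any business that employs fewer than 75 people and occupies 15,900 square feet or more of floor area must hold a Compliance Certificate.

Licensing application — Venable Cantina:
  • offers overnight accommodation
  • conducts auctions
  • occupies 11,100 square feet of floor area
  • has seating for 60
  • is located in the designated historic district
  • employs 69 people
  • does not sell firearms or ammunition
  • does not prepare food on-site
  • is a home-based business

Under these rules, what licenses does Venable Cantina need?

[R1] floor area 11,100 square feet < 12,100 square feet → exempt from Innkeeper Permit.
[R2] floor area 11,100 square feet > 4,700 square feet; does not sell firearms or ammunition → Trade Permit not required.
[R3] is a home-based business; floor area 11,100 square feet > 8,000 square feet → Trade Certificate required.
[R4] seating 60 < 86; is a home-based business → Commercial Registration required.
[R5] offers overnight accommodation; employees 69 > 12; is located in the designated historic district → Innkeeper Permit required.
[R6] offers overnight accommodation; conducts auctions → Innkeeper Authorization required.
[R7] offers overnight accommodation; seating 60 > 56 → Annual Authorization required.
[R8] is located in the designated historic district; is a home-based business → exempt from Annual Authorization.
[R9] does not sell firearms or ammunition → Commercial License not required.
[R10] employees 69 ≤ 74; is located in the designated historic district → Small Employer Permit required.
[R11] employees 69 < 75; floor area 11,100 square feet < 15,900 square feet → Compliance Certificate not required.

Commercial Registration, Innkeeper Authorization, Small Employer Permit, Trade Certificate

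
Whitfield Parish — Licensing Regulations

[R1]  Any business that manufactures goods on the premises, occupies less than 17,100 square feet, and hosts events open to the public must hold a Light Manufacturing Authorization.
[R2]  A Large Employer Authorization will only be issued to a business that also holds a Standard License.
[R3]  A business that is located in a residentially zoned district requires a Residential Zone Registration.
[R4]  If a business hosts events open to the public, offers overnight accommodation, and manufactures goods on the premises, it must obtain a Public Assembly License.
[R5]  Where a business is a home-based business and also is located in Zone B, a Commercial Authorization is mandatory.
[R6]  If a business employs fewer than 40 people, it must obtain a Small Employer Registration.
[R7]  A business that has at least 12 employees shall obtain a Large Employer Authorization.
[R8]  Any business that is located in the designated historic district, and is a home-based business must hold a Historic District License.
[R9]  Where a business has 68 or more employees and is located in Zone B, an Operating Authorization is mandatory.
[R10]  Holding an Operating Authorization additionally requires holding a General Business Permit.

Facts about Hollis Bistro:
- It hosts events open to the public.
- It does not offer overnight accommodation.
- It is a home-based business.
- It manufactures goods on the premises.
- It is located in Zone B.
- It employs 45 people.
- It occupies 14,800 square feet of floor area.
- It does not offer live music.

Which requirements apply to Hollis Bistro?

Commercial Authorization, Large Employer Authorization, Light Manufacturing Authorization, Standard License

[R1] manufactures goods on the premises; floor area 14,800 square feet < 17,100 square feet; hosts events open to the public → Light Manufacturing Authorization required.
[R2] Large Employer Authorization is required → Standard License also required.
[R3] is located in Zone B (not: is located in a residentially zoned district) → Residential Zone Registration not required.
[R4] hosts events open to the public; does not offer overnight accommodation; manufactures goods on the premises → Public Assembly License not required.
[R5] is a home-based business; is located in Zone B → Commercial Authorization required.
[R6] employees 45 ≥ 40 → Small Employer Registration not required.
[R7] employees 45 ≥ 12 → Large Employer Authorization required.
[R8] is located in Zone B (not: is located in the designated historic district); is a home-based business → Historic District License not required.
[R9] employees 45 < 68; is located in Zone B → Operating Authorization not required.
[R10] Operating Authorization is not required → no effect.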